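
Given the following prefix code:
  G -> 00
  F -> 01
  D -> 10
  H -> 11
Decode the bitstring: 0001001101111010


Decoding step by step:
Bits 00 -> G
Bits 01 -> F
Bits 00 -> G
Bits 11 -> H
Bits 01 -> F
Bits 11 -> H
Bits 10 -> D
Bits 10 -> D


Decoded message: GFGHFHDD


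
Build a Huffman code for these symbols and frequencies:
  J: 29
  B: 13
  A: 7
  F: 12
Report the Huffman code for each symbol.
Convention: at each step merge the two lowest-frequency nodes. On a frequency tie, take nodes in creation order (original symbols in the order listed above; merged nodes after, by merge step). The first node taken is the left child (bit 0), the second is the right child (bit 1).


Huffman tree construction:
Step 1: Merge A(7) + F(12) = 19
Step 2: Merge B(13) + (A+F)(19) = 32
Step 3: Merge J(29) + (B+(A+F))(32) = 61
Read each symbol's code off the tree from the root (left child = 0, right child = 1).

Codes:
  J: 0 (length 1)
  B: 10 (length 2)
  A: 110 (length 3)
  F: 111 (length 3)
Average code length: 112/61 = 1.8361 bits/symbol


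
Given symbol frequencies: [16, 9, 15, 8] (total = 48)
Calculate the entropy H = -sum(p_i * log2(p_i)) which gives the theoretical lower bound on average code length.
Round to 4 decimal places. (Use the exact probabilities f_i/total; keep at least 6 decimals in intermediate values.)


Per-symbol terms -p_i * log2(p_i) with p_i = f_i/48:
  p = 16/48 = 0.333333: log2(p) = -1.584963, -p*log2(p) = 0.528321
  p = 9/48 = 0.187500: log2(p) = -2.415037, -p*log2(p) = 0.452820
  p = 15/48 = 0.312500: log2(p) = -1.678072, -p*log2(p) = 0.524397
  p = 8/48 = 0.166667: log2(p) = -2.584963, -p*log2(p) = 0.430827
H = 0.528321 + 0.452820 + 0.524397 + 0.430827 = 1.936365

H = 1.9364 bits/symbol


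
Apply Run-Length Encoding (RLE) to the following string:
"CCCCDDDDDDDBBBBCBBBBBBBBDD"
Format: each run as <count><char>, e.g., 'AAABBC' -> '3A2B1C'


Scanning runs left to right:
  i=0: run of 'C' x 4 -> '4C'
  i=4: run of 'D' x 7 -> '7D'
  i=11: run of 'B' x 4 -> '4B'
  i=15: run of 'C' x 1 -> '1C'
  i=16: run of 'B' x 8 -> '8B'
  i=24: run of 'D' x 2 -> '2D'

RLE = 4C7D4B1C8B2D


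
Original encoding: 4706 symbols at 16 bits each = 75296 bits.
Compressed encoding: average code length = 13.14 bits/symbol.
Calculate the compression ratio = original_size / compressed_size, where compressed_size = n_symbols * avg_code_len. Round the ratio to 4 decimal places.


original_size = n_symbols * orig_bits = 4706 * 16 = 75296 bits
compressed_size = n_symbols * avg_code_len = 4706 * 13.14 = 61836.84 bits
ratio = original_size / compressed_size = 75296 / 61836.84 = 1.2177

Compression ratio = 1.2177


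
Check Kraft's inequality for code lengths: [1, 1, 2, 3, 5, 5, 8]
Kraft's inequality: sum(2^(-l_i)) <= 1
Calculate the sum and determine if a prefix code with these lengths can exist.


Sum = 2^(-1) + 2^(-1) + 2^(-2) + 2^(-3) + 2^(-5) + 2^(-5) + 2^(-8)
    = 0.5 + 0.5 + 0.25 + 0.125 + 0.03125 + 0.03125 + 0.00390625
    = 369/256 = 1.44140625
Since 1.44140625 > 1, Kraft's inequality is NOT satisfied.
A prefix code with these lengths CANNOT exist.

Kraft sum = 1.44140625. Not satisfied.


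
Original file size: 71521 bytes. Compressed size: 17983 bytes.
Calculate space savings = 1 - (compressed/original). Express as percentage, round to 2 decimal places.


ratio = compressed/original = 17983/71521 = 0.251437
savings = 1 - ratio = 1 - 0.251437 = 0.748563
as a percentage: 0.748563 * 100 = 74.86%

Space savings = 1 - 17983/71521 = 74.86%


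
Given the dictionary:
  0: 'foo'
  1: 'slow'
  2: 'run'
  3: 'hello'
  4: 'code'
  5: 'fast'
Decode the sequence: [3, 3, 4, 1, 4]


Look up each index in the dictionary:
  3 -> 'hello'
  3 -> 'hello'
  4 -> 'code'
  1 -> 'slow'
  4 -> 'code'

Decoded: "hello hello code slow code"


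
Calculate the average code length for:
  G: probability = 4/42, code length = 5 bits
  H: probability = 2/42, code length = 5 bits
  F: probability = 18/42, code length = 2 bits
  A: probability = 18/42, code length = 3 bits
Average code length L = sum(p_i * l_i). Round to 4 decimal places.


Weighted contributions p_i * l_i:
  G: (4/42) * 5 = 20/42
  H: (2/42) * 5 = 10/42
  F: (18/42) * 2 = 36/42
  A: (18/42) * 3 = 54/42
Sum = (20 + 10 + 36 + 54)/42 = 120/42

L = 120/42 = 2.8571 bits/symbol


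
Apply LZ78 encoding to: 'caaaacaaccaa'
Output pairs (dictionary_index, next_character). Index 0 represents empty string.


LZ78 encoding steps:
Dictionary: {0: ''}
Step 1: w='' (idx 0), next='c' -> output (0, 'c'), add 'c' as idx 1
Step 2: w='' (idx 0), next='a' -> output (0, 'a'), add 'a' as idx 2
Step 3: w='a' (idx 2), next='a' -> output (2, 'a'), add 'aa' as idx 3
Step 4: w='a' (idx 2), next='c' -> output (2, 'c'), add 'ac' as idx 4
Step 5: w='aa' (idx 3), next='c' -> output (3, 'c'), add 'aac' as idx 5
Step 6: w='c' (idx 1), next='a' -> output (1, 'a'), add 'ca' as idx 6
Step 7: w='a' (idx 2), end of input -> output (2, '')


Encoded: [(0, 'c'), (0, 'a'), (2, 'a'), (2, 'c'), (3, 'c'), (1, 'a'), (2, '')]


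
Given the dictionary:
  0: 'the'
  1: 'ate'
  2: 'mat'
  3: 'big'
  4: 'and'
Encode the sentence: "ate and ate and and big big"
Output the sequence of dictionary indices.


Look up each word in the dictionary:
  'ate' -> 1
  'and' -> 4
  'ate' -> 1
  'and' -> 4
  'and' -> 4
  'big' -> 3
  'big' -> 3

Encoded: [1, 4, 1, 4, 4, 3, 3]


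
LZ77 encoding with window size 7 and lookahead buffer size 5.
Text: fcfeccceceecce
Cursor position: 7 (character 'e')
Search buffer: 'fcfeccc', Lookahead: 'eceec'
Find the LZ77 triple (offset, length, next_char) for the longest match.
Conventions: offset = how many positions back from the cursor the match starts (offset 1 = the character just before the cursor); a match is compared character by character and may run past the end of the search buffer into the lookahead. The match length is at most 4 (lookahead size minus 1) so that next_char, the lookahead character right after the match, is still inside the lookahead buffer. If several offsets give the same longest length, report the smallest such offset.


Try each offset into the search buffer:
  offset=1 (pos 6, char 'c'): match length 0
  offset=2 (pos 5, char 'c'): match length 0
  offset=3 (pos 4, char 'c'): match length 0
  offset=4 (pos 3, char 'e'): match length 2
  offset=5 (pos 2, char 'f'): match length 0
  offset=6 (pos 1, char 'c'): match length 0
  offset=7 (pos 0, char 'f'): match length 0
Longest match has length 2 at offset 4.
next_char = character at position 7 + 2 = 9 -> 'e'

Best match: offset=4, length=2 (matching 'ec' starting at position 3)
LZ77 triple: (4, 2, 'e')


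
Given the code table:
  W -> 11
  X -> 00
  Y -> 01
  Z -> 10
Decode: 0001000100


Decoding:
00 -> X
01 -> Y
00 -> X
01 -> Y
00 -> X


Result: XYXYX


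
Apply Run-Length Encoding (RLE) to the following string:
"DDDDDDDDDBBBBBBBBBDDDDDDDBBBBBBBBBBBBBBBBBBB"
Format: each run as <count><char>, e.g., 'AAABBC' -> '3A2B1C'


Scanning runs left to right:
  i=0: run of 'D' x 9 -> '9D'
  i=9: run of 'B' x 9 -> '9B'
  i=18: run of 'D' x 7 -> '7D'
  i=25: run of 'B' x 19 -> '19B'

RLE = 9D9B7D19B


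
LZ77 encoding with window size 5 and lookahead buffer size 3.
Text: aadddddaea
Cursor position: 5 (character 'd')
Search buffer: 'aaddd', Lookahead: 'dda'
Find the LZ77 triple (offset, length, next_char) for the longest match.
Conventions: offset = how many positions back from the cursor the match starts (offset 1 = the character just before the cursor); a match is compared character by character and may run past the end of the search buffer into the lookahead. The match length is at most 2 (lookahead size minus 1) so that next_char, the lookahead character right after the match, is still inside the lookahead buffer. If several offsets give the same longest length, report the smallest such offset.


Try each offset into the search buffer:
  offset=1 (pos 4, char 'd'): match length 2
  offset=2 (pos 3, char 'd'): match length 2
  offset=3 (pos 2, char 'd'): match length 2
  offset=4 (pos 1, char 'a'): match length 0
  offset=5 (pos 0, char 'a'): match length 0
Longest match has length 2, found at offsets 1, 2, 3; take the smallest, offset 1.
next_char = character at position 5 + 2 = 7 -> 'a'

Best match: offset=1, length=2 (matching 'dd' starting at position 4)
LZ77 triple: (1, 2, 'a')


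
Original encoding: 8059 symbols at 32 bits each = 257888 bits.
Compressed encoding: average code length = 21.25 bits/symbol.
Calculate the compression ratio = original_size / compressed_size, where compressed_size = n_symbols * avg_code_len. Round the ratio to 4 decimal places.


original_size = n_symbols * orig_bits = 8059 * 32 = 257888 bits
compressed_size = n_symbols * avg_code_len = 8059 * 21.25 = 171253.75 bits
ratio = original_size / compressed_size = 257888 / 171253.75 = 1.5059

Compression ratio = 1.5059


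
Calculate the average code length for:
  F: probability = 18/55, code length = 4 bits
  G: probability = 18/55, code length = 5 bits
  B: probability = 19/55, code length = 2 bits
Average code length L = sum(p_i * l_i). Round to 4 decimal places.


Weighted contributions p_i * l_i:
  F: (18/55) * 4 = 72/55
  G: (18/55) * 5 = 90/55
  B: (19/55) * 2 = 38/55
Sum = (72 + 90 + 38)/55 = 200/55

L = 200/55 = 3.6364 bits/symbol


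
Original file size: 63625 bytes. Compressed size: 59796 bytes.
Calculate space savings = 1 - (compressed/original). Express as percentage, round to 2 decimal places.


ratio = compressed/original = 59796/63625 = 0.939819
savings = 1 - ratio = 1 - 0.939819 = 0.060181
as a percentage: 0.060181 * 100 = 6.02%

Space savings = 1 - 59796/63625 = 6.02%


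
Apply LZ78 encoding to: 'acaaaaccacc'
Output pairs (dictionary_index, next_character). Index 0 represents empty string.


LZ78 encoding steps:
Dictionary: {0: ''}
Step 1: w='' (idx 0), next='a' -> output (0, 'a'), add 'a' as idx 1
Step 2: w='' (idx 0), next='c' -> output (0, 'c'), add 'c' as idx 2
Step 3: w='a' (idx 1), next='a' -> output (1, 'a'), add 'aa' as idx 3
Step 4: w='aa' (idx 3), next='c' -> output (3, 'c'), add 'aac' as idx 4
Step 5: w='c' (idx 2), next='a' -> output (2, 'a'), add 'ca' as idx 5
Step 6: w='c' (idx 2), next='c' -> output (2, 'c'), add 'cc' as idx 6


Encoded: [(0, 'a'), (0, 'c'), (1, 'a'), (3, 'c'), (2, 'a'), (2, 'c')]


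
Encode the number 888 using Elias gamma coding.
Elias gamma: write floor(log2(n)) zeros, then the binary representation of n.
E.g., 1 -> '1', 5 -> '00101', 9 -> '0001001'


num_bits = floor(log2(888)) + 1 = 10
leading_zeros = num_bits - 1 = 9
binary(888) = 1101111000

Elias gamma(888) = '000000000' + '1101111000' = 0000000001101111000 (19 bits)


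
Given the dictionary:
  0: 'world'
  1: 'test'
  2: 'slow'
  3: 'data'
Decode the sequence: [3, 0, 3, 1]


Look up each index in the dictionary:
  3 -> 'data'
  0 -> 'world'
  3 -> 'data'
  1 -> 'test'

Decoded: "data world data test"


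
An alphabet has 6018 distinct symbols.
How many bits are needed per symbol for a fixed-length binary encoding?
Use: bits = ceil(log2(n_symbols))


log2(6018) = 12.5551
Bracket: 2^12 = 4096 < 6018 <= 2^13 = 8192
So ceil(log2(6018)) = 13

bits = ceil(log2(6018)) = ceil(12.5551) = 13 bits


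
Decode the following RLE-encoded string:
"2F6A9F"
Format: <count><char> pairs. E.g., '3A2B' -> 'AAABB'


Expanding each <count><char> pair:
  2F -> 'FF'
  6A -> 'AAAAAA'
  9F -> 'FFFFFFFFF'

Decoded = FFAAAAAAFFFFFFFFF


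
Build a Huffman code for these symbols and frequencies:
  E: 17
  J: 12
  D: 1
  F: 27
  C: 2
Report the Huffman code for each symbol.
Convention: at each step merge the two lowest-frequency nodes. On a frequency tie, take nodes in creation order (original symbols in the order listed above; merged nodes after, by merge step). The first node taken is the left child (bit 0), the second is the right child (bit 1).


Huffman tree construction:
Step 1: Merge D(1) + C(2) = 3
Step 2: Merge (D+C)(3) + J(12) = 15
Step 3: Merge ((D+C)+J)(15) + E(17) = 32
Step 4: Merge F(27) + (((D+C)+J)+E)(32) = 59
Read each symbol's code off the tree from the root (left child = 0, right child = 1).

Codes:
  E: 11 (length 2)
  J: 101 (length 3)
  D: 1000 (length 4)
  F: 0 (length 1)
  C: 1001 (length 4)
Average code length: 109/59 = 1.8475 bits/symbol


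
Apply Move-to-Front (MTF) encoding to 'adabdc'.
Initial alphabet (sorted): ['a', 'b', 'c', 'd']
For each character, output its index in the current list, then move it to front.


MTF encoding:
'a': index 0 in ['a', 'b', 'c', 'd'] -> ['a', 'b', 'c', 'd']
'd': index 3 in ['a', 'b', 'c', 'd'] -> ['d', 'a', 'b', 'c']
'a': index 1 in ['d', 'a', 'b', 'c'] -> ['a', 'd', 'b', 'c']
'b': index 2 in ['a', 'd', 'b', 'c'] -> ['b', 'a', 'd', 'c']
'd': index 2 in ['b', 'a', 'd', 'c'] -> ['d', 'b', 'a', 'c']
'c': index 3 in ['d', 'b', 'a', 'c'] -> ['c', 'd', 'b', 'a']


Output: [0, 3, 1, 2, 2, 3]


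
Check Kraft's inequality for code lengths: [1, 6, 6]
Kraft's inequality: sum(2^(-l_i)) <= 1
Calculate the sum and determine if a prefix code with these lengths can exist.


Sum = 2^(-1) + 2^(-6) + 2^(-6)
    = 0.5 + 0.015625 + 0.015625
    = 34/64 = 0.53125
Since 0.53125 <= 1, Kraft's inequality IS satisfied.
A prefix code with these lengths CAN exist.

Kraft sum = 0.53125. Satisfied.


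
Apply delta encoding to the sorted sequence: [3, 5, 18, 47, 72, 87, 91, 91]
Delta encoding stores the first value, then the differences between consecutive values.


First value: 3
Deltas:
  5 - 3 = 2
  18 - 5 = 13
  47 - 18 = 29
  72 - 47 = 25
  87 - 72 = 15
  91 - 87 = 4
  91 - 91 = 0


Delta encoded: [3, 2, 13, 29, 25, 15, 4, 0]


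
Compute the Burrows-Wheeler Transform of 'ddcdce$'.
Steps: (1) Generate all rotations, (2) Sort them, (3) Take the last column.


Rotations (sorted):
  0: $ddcdce -> last char: e
  1: cdce$dd -> last char: d
  2: ce$ddcd -> last char: d
  3: dcdce$d -> last char: d
  4: dce$ddc -> last char: c
  5: ddcdce$ -> last char: $
  6: e$ddcdc -> last char: c


BWT = edddc$c


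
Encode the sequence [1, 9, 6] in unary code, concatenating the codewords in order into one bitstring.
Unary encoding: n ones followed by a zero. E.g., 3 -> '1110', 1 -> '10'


Encode each number as n ones followed by a terminating 0:
  1 -> 10 (2 bits)
  9 -> 1111111110 (10 bits)
  6 -> 1111110 (7 bits)
Total length = 2 + 10 + 7 = 19 bits.

Unary([1, 9, 6]) = 1011111111101111110 (19 bits)


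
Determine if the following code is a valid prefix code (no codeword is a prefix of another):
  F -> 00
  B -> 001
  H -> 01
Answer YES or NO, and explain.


Checking each pair (does one codeword prefix another?):
  F='00' vs B='001': prefix -- VIOLATION

NO -- this is NOT a valid prefix code. F (00) is a prefix of B (001).


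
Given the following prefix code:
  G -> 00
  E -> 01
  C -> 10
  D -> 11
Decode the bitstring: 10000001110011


Decoding step by step:
Bits 10 -> C
Bits 00 -> G
Bits 00 -> G
Bits 01 -> E
Bits 11 -> D
Bits 00 -> G
Bits 11 -> D


Decoded message: CGGEDGD


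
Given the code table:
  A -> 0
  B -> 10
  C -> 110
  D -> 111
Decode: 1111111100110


Decoding:
111 -> D
111 -> D
110 -> C
0 -> A
110 -> C


Result: DDCAC


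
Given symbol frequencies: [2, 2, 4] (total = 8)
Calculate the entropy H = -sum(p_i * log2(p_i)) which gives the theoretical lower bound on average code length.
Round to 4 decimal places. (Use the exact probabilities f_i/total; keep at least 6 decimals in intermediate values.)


Per-symbol terms -p_i * log2(p_i) with p_i = f_i/8:
  p = 2/8 = 0.250000: log2(p) = -2.000000, -p*log2(p) = 0.500000
  p = 2/8 = 0.250000: log2(p) = -2.000000, -p*log2(p) = 0.500000
  p = 4/8 = 0.500000: log2(p) = -1.000000, -p*log2(p) = 0.500000
H = 0.500000 + 0.500000 + 0.500000 = 1.500000

H = 1.5 bits/symbol


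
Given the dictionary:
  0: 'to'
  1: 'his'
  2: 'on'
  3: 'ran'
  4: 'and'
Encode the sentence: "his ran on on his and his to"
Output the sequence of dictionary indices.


Look up each word in the dictionary:
  'his' -> 1
  'ran' -> 3
  'on' -> 2
  'on' -> 2
  'his' -> 1
  'and' -> 4
  'his' -> 1
  'to' -> 0

Encoded: [1, 3, 2, 2, 1, 4, 1, 0]


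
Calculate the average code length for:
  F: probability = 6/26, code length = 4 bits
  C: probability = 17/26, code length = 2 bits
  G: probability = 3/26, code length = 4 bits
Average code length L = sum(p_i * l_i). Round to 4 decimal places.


Weighted contributions p_i * l_i:
  F: (6/26) * 4 = 24/26
  C: (17/26) * 2 = 34/26
  G: (3/26) * 4 = 12/26
Sum = (24 + 34 + 12)/26 = 70/26

L = 70/26 = 2.6923 bits/symbol


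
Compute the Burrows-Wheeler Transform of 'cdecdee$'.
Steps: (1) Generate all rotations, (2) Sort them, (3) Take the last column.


Rotations (sorted):
  0: $cdecdee -> last char: e
  1: cdecdee$ -> last char: $
  2: cdee$cde -> last char: e
  3: decdee$c -> last char: c
  4: dee$cdec -> last char: c
  5: e$cdecde -> last char: e
  6: ecdee$cd -> last char: d
  7: ee$cdecd -> last char: d


BWT = e$eccedd


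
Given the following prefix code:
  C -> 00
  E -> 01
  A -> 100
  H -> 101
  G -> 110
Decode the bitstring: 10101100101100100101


Decoding step by step:
Bits 101 -> H
Bits 01 -> E
Bits 100 -> A
Bits 101 -> H
Bits 100 -> A
Bits 100 -> A
Bits 101 -> H


Decoded message: HEAHAAH


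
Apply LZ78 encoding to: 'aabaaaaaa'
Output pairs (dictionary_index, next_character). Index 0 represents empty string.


LZ78 encoding steps:
Dictionary: {0: ''}
Step 1: w='' (idx 0), next='a' -> output (0, 'a'), add 'a' as idx 1
Step 2: w='a' (idx 1), next='b' -> output (1, 'b'), add 'ab' as idx 2
Step 3: w='a' (idx 1), next='a' -> output (1, 'a'), add 'aa' as idx 3
Step 4: w='aa' (idx 3), next='a' -> output (3, 'a'), add 'aaa' as idx 4
Step 5: w='a' (idx 1), end of input -> output (1, '')


Encoded: [(0, 'a'), (1, 'b'), (1, 'a'), (3, 'a'), (1, '')]


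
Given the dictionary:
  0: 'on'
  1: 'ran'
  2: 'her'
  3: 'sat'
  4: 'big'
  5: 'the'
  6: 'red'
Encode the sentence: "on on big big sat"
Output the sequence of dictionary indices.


Look up each word in the dictionary:
  'on' -> 0
  'on' -> 0
  'big' -> 4
  'big' -> 4
  'sat' -> 3

Encoded: [0, 0, 4, 4, 3]


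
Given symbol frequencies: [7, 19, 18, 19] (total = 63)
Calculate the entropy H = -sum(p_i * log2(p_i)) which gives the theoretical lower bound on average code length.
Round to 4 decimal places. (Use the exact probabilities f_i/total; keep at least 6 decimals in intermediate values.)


Per-symbol terms -p_i * log2(p_i) with p_i = f_i/63:
  p = 7/63 = 0.111111: log2(p) = -3.169925, -p*log2(p) = 0.352214
  p = 19/63 = 0.301587: log2(p) = -1.729352, -p*log2(p) = 0.521551
  p = 18/63 = 0.285714: log2(p) = -1.807355, -p*log2(p) = 0.516387
  p = 19/63 = 0.301587: log2(p) = -1.729352, -p*log2(p) = 0.521551
H = 0.352214 + 0.521551 + 0.516387 + 0.521551 = 1.911703

H = 1.9117 bits/symbol


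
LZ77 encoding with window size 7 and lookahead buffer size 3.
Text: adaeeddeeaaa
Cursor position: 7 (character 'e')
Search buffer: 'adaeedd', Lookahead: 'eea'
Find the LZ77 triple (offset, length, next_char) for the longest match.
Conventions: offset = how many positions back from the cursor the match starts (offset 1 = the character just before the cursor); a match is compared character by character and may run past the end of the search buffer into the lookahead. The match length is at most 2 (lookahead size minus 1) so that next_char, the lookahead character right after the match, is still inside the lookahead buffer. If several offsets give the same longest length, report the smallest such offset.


Try each offset into the search buffer:
  offset=1 (pos 6, char 'd'): match length 0
  offset=2 (pos 5, char 'd'): match length 0
  offset=3 (pos 4, char 'e'): match length 1
  offset=4 (pos 3, char 'e'): match length 2
  offset=5 (pos 2, char 'a'): match length 0
  offset=6 (pos 1, char 'd'): match length 0
  offset=7 (pos 0, char 'a'): match length 0
Longest match has length 2 at offset 4.
next_char = character at position 7 + 2 = 9 -> 'a'

Best match: offset=4, length=2 (matching 'ee' starting at position 3)
LZ77 triple: (4, 2, 'a')


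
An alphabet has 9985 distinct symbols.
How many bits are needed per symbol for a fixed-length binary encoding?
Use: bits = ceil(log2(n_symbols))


log2(9985) = 13.2855
Bracket: 2^13 = 8192 < 9985 <= 2^14 = 16384
So ceil(log2(9985)) = 14

bits = ceil(log2(9985)) = ceil(13.2855) = 14 bits


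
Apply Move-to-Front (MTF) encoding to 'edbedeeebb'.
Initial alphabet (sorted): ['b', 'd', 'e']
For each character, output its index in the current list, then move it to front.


MTF encoding:
'e': index 2 in ['b', 'd', 'e'] -> ['e', 'b', 'd']
'd': index 2 in ['e', 'b', 'd'] -> ['d', 'e', 'b']
'b': index 2 in ['d', 'e', 'b'] -> ['b', 'd', 'e']
'e': index 2 in ['b', 'd', 'e'] -> ['e', 'b', 'd']
'd': index 2 in ['e', 'b', 'd'] -> ['d', 'e', 'b']
'e': index 1 in ['d', 'e', 'b'] -> ['e', 'd', 'b']
'e': index 0 in ['e', 'd', 'b'] -> ['e', 'd', 'b']
'e': index 0 in ['e', 'd', 'b'] -> ['e', 'd', 'b']
'b': index 2 in ['e', 'd', 'b'] -> ['b', 'e', 'd']
'b': index 0 in ['b', 'e', 'd'] -> ['b', 'e', 'd']


Output: [2, 2, 2, 2, 2, 1, 0, 0, 2, 0]


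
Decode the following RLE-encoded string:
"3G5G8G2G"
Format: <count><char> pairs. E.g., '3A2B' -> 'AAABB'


Expanding each <count><char> pair:
  3G -> 'GGG'
  5G -> 'GGGGG'
  8G -> 'GGGGGGGG'
  2G -> 'GG'

Decoded = GGGGGGGGGGGGGGGGGG


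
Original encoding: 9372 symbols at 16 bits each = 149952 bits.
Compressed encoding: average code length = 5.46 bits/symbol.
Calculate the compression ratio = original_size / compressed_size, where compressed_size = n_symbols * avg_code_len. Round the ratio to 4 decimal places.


original_size = n_symbols * orig_bits = 9372 * 16 = 149952 bits
compressed_size = n_symbols * avg_code_len = 9372 * 5.46 = 51171.12 bits
ratio = original_size / compressed_size = 149952 / 51171.12 = 2.9304

Compression ratio = 2.9304


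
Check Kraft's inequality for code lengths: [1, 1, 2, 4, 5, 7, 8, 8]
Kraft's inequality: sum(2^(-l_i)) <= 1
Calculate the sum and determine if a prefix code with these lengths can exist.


Sum = 2^(-1) + 2^(-1) + 2^(-2) + 2^(-4) + 2^(-5) + 2^(-7) + 2^(-8) + 2^(-8)
    = 0.5 + 0.5 + 0.25 + 0.0625 + 0.03125 + 0.0078125 + 0.00390625 + 0.00390625
    = 348/256 = 1.359375
Since 1.359375 > 1, Kraft's inequality is NOT satisfied.
A prefix code with these lengths CANNOT exist.

Kraft sum = 1.359375. Not satisfied.


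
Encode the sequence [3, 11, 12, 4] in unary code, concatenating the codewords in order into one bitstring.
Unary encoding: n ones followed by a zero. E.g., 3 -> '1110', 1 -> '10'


Encode each number as n ones followed by a terminating 0:
  3 -> 1110 (4 bits)
  11 -> 111111111110 (12 bits)
  12 -> 1111111111110 (13 bits)
  4 -> 11110 (5 bits)
Total length = 4 + 12 + 13 + 5 = 34 bits.

Unary([3, 11, 12, 4]) = 1110111111111110111111111111011110 (34 bits)


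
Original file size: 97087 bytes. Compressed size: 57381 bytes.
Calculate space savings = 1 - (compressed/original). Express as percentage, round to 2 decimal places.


ratio = compressed/original = 57381/97087 = 0.591027
savings = 1 - ratio = 1 - 0.591027 = 0.408973
as a percentage: 0.408973 * 100 = 40.9%

Space savings = 1 - 57381/97087 = 40.9%


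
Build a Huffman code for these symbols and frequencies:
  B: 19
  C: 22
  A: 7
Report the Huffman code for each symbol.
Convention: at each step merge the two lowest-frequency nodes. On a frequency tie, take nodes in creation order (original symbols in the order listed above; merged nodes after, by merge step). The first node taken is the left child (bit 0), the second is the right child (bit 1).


Huffman tree construction:
Step 1: Merge A(7) + B(19) = 26
Step 2: Merge C(22) + (A+B)(26) = 48
Read each symbol's code off the tree from the root (left child = 0, right child = 1).

Codes:
  B: 11 (length 2)
  C: 0 (length 1)
  A: 10 (length 2)
Average code length: 74/48 = 1.5417 bits/symbol


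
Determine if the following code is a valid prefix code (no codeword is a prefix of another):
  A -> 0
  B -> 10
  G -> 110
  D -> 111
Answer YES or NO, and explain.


Checking each pair (does one codeword prefix another?):
  A='0' vs B='10': no prefix
  A='0' vs G='110': no prefix
  A='0' vs D='111': no prefix
  B='10' vs A='0': no prefix
  B='10' vs G='110': no prefix
  B='10' vs D='111': no prefix
  G='110' vs A='0': no prefix
  G='110' vs B='10': no prefix
  G='110' vs D='111': no prefix
  D='111' vs A='0': no prefix
  D='111' vs B='10': no prefix
  D='111' vs G='110': no prefix
No violation found over all pairs.

YES -- this is a valid prefix code. No codeword is a prefix of any other codeword.


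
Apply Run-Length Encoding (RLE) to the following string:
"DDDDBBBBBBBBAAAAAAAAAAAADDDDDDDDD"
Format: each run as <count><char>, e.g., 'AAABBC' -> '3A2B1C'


Scanning runs left to right:
  i=0: run of 'D' x 4 -> '4D'
  i=4: run of 'B' x 8 -> '8B'
  i=12: run of 'A' x 12 -> '12A'
  i=24: run of 'D' x 9 -> '9D'

RLE = 4D8B12A9D


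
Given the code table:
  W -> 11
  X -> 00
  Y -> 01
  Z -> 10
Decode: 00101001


Decoding:
00 -> X
10 -> Z
10 -> Z
01 -> Y


Result: XZZY


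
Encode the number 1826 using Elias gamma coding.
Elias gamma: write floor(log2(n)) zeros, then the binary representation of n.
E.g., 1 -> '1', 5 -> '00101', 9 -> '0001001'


num_bits = floor(log2(1826)) + 1 = 11
leading_zeros = num_bits - 1 = 10
binary(1826) = 11100100010

Elias gamma(1826) = '0000000000' + '11100100010' = 000000000011100100010 (21 bits)


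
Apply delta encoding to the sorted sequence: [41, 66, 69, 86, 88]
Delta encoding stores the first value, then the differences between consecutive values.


First value: 41
Deltas:
  66 - 41 = 25
  69 - 66 = 3
  86 - 69 = 17
  88 - 86 = 2


Delta encoded: [41, 25, 3, 17, 2]


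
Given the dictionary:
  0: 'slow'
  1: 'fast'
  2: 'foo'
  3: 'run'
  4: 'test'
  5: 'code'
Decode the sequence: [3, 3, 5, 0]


Look up each index in the dictionary:
  3 -> 'run'
  3 -> 'run'
  5 -> 'code'
  0 -> 'slow'

Decoded: "run run code slow"


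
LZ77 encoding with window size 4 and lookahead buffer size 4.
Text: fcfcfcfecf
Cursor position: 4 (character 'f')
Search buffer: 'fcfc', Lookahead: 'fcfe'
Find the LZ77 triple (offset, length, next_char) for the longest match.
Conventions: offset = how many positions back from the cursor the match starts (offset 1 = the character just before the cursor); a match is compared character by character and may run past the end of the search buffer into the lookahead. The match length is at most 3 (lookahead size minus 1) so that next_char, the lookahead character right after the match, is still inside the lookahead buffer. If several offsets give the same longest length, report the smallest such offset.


Try each offset into the search buffer:
  offset=1 (pos 3, char 'c'): match length 0
  offset=2 (pos 2, char 'f'): match length 3
  offset=3 (pos 1, char 'c'): match length 0
  offset=4 (pos 0, char 'f'): match length 3
Longest match has length 3, found at offsets 2, 4; take the smallest, offset 2.
next_char = character at position 4 + 3 = 7 -> 'e'

Best match: offset=2, length=3 (matching 'fcf' starting at position 2)
LZ77 triple: (2, 3, 'e')


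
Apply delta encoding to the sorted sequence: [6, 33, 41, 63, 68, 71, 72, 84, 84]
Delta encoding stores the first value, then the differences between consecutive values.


First value: 6
Deltas:
  33 - 6 = 27
  41 - 33 = 8
  63 - 41 = 22
  68 - 63 = 5
  71 - 68 = 3
  72 - 71 = 1
  84 - 72 = 12
  84 - 84 = 0


Delta encoded: [6, 27, 8, 22, 5, 3, 1, 12, 0]


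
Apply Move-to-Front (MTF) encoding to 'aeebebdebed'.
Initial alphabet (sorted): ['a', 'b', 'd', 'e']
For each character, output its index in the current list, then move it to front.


MTF encoding:
'a': index 0 in ['a', 'b', 'd', 'e'] -> ['a', 'b', 'd', 'e']
'e': index 3 in ['a', 'b', 'd', 'e'] -> ['e', 'a', 'b', 'd']
'e': index 0 in ['e', 'a', 'b', 'd'] -> ['e', 'a', 'b', 'd']
'b': index 2 in ['e', 'a', 'b', 'd'] -> ['b', 'e', 'a', 'd']
'e': index 1 in ['b', 'e', 'a', 'd'] -> ['e', 'b', 'a', 'd']
'b': index 1 in ['e', 'b', 'a', 'd'] -> ['b', 'e', 'a', 'd']
'd': index 3 in ['b', 'e', 'a', 'd'] -> ['d', 'b', 'e', 'a']
'e': index 2 in ['d', 'b', 'e', 'a'] -> ['e', 'd', 'b', 'a']
'b': index 2 in ['e', 'd', 'b', 'a'] -> ['b', 'e', 'd', 'a']
'e': index 1 in ['b', 'e', 'd', 'a'] -> ['e', 'b', 'd', 'a']
'd': index 2 in ['e', 'b', 'd', 'a'] -> ['d', 'e', 'b', 'a']


Output: [0, 3, 0, 2, 1, 1, 3, 2, 2, 1, 2]


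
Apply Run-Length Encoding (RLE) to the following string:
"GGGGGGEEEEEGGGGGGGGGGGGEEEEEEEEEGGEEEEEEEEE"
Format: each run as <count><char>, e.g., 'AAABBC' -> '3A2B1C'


Scanning runs left to right:
  i=0: run of 'G' x 6 -> '6G'
  i=6: run of 'E' x 5 -> '5E'
  i=11: run of 'G' x 12 -> '12G'
  i=23: run of 'E' x 9 -> '9E'
  i=32: run of 'G' x 2 -> '2G'
  i=34: run of 'E' x 9 -> '9E'

RLE = 6G5E12G9E2G9E


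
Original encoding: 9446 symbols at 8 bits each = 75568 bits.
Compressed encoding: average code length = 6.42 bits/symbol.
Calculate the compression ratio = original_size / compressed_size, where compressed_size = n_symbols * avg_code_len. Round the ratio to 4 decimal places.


original_size = n_symbols * orig_bits = 9446 * 8 = 75568 bits
compressed_size = n_symbols * avg_code_len = 9446 * 6.42 = 60643.32 bits
ratio = original_size / compressed_size = 75568 / 60643.32 = 1.2461

Compression ratio = 1.2461


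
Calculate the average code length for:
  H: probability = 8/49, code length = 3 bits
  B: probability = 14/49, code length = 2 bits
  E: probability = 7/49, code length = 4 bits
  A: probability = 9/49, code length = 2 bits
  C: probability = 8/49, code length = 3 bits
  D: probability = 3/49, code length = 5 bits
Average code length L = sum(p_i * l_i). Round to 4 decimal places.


Weighted contributions p_i * l_i:
  H: (8/49) * 3 = 24/49
  B: (14/49) * 2 = 28/49
  E: (7/49) * 4 = 28/49
  A: (9/49) * 2 = 18/49
  C: (8/49) * 3 = 24/49
  D: (3/49) * 5 = 15/49
Sum = (24 + 28 + 28 + 18 + 24 + 15)/49 = 137/49

L = 137/49 = 2.7959 bits/symbol


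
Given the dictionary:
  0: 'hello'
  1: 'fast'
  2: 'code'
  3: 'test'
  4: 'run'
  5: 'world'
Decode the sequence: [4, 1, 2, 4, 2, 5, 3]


Look up each index in the dictionary:
  4 -> 'run'
  1 -> 'fast'
  2 -> 'code'
  4 -> 'run'
  2 -> 'code'
  5 -> 'world'
  3 -> 'test'

Decoded: "run fast code run code world test"


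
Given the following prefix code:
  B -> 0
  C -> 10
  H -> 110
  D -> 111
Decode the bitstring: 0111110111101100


Decoding step by step:
Bits 0 -> B
Bits 111 -> D
Bits 110 -> H
Bits 111 -> D
Bits 10 -> C
Bits 110 -> H
Bits 0 -> B


Decoded message: BDHDCHB


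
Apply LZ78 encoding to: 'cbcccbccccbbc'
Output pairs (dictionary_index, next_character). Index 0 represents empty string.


LZ78 encoding steps:
Dictionary: {0: ''}
Step 1: w='' (idx 0), next='c' -> output (0, 'c'), add 'c' as idx 1
Step 2: w='' (idx 0), next='b' -> output (0, 'b'), add 'b' as idx 2
Step 3: w='c' (idx 1), next='c' -> output (1, 'c'), add 'cc' as idx 3
Step 4: w='c' (idx 1), next='b' -> output (1, 'b'), add 'cb' as idx 4
Step 5: w='cc' (idx 3), next='c' -> output (3, 'c'), add 'ccc' as idx 5
Step 6: w='cb' (idx 4), next='b' -> output (4, 'b'), add 'cbb' as idx 6
Step 7: w='c' (idx 1), end of input -> output (1, '')


Encoded: [(0, 'c'), (0, 'b'), (1, 'c'), (1, 'b'), (3, 'c'), (4, 'b'), (1, '')]


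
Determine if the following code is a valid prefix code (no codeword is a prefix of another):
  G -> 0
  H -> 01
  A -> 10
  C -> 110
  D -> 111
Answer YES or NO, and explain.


Checking each pair (does one codeword prefix another?):
  G='0' vs H='01': prefix -- VIOLATION

NO -- this is NOT a valid prefix code. G (0) is a prefix of H (01).


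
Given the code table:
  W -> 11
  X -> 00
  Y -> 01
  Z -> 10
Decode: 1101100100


Decoding:
11 -> W
01 -> Y
10 -> Z
01 -> Y
00 -> X


Result: WYZYX


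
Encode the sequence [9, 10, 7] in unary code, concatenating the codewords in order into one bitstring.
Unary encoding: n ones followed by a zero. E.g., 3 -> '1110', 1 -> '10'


Encode each number as n ones followed by a terminating 0:
  9 -> 1111111110 (10 bits)
  10 -> 11111111110 (11 bits)
  7 -> 11111110 (8 bits)
Total length = 10 + 11 + 8 = 29 bits.

Unary([9, 10, 7]) = 11111111101111111111011111110 (29 bits)


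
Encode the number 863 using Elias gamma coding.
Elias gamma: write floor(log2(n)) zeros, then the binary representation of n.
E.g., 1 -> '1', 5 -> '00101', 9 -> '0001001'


num_bits = floor(log2(863)) + 1 = 10
leading_zeros = num_bits - 1 = 9
binary(863) = 1101011111

Elias gamma(863) = '000000000' + '1101011111' = 0000000001101011111 (19 bits)


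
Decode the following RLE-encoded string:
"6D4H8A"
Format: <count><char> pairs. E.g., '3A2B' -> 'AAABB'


Expanding each <count><char> pair:
  6D -> 'DDDDDD'
  4H -> 'HHHH'
  8A -> 'AAAAAAAA'

Decoded = DDDDDDHHHHAAAAAAAA


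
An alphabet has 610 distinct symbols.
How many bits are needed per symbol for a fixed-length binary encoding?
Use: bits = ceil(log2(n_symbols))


log2(610) = 9.2527
Bracket: 2^9 = 512 < 610 <= 2^10 = 1024
So ceil(log2(610)) = 10

bits = ceil(log2(610)) = ceil(9.2527) = 10 bits


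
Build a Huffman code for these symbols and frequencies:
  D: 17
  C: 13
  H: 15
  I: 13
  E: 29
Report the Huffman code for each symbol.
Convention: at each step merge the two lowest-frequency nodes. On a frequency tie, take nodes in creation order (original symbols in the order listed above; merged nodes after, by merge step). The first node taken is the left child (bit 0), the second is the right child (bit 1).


Huffman tree construction:
Step 1: Merge C(13) + I(13) = 26
Step 2: Merge H(15) + D(17) = 32
Step 3: Merge (C+I)(26) + E(29) = 55
Step 4: Merge (H+D)(32) + ((C+I)+E)(55) = 87
Read each symbol's code off the tree from the root (left child = 0, right child = 1).

Codes:
  D: 01 (length 2)
  C: 100 (length 3)
  H: 00 (length 2)
  I: 101 (length 3)
  E: 11 (length 2)
Average code length: 200/87 = 2.2989 bits/symbol


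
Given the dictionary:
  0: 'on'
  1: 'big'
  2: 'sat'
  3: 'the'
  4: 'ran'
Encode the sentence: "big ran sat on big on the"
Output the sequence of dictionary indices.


Look up each word in the dictionary:
  'big' -> 1
  'ran' -> 4
  'sat' -> 2
  'on' -> 0
  'big' -> 1
  'on' -> 0
  'the' -> 3

Encoded: [1, 4, 2, 0, 1, 0, 3]


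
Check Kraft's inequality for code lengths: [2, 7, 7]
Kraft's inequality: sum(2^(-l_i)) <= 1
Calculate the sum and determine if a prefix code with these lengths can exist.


Sum = 2^(-2) + 2^(-7) + 2^(-7)
    = 0.25 + 0.0078125 + 0.0078125
    = 34/128 = 0.265625
Since 0.265625 <= 1, Kraft's inequality IS satisfied.
A prefix code with these lengths CAN exist.

Kraft sum = 0.265625. Satisfied.


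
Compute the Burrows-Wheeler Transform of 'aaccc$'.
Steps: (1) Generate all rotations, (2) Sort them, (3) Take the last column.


Rotations (sorted):
  0: $aaccc -> last char: c
  1: aaccc$ -> last char: $
  2: accc$a -> last char: a
  3: c$aacc -> last char: c
  4: cc$aac -> last char: c
  5: ccc$aa -> last char: a


BWT = c$acca


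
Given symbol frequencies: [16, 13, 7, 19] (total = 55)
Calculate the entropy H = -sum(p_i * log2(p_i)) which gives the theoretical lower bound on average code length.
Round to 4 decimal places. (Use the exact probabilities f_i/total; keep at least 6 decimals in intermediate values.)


Per-symbol terms -p_i * log2(p_i) with p_i = f_i/55:
  p = 16/55 = 0.290909: log2(p) = -1.781360, -p*log2(p) = 0.518214
  p = 13/55 = 0.236364: log2(p) = -2.080920, -p*log2(p) = 0.491854
  p = 7/55 = 0.127273: log2(p) = -2.974005, -p*log2(p) = 0.378510
  p = 19/55 = 0.345455: log2(p) = -1.533432, -p*log2(p) = 0.529731
H = 0.518214 + 0.491854 + 0.378510 + 0.529731 = 1.918309

H = 1.9183 bits/symbol


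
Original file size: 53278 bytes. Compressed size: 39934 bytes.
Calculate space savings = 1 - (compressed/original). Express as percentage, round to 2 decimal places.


ratio = compressed/original = 39934/53278 = 0.74954
savings = 1 - ratio = 1 - 0.74954 = 0.25046
as a percentage: 0.25046 * 100 = 25.05%

Space savings = 1 - 39934/53278 = 25.05%


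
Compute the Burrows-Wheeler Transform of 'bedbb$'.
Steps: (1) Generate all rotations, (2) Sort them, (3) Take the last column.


Rotations (sorted):
  0: $bedbb -> last char: b
  1: b$bedb -> last char: b
  2: bb$bed -> last char: d
  3: bedbb$ -> last char: $
  4: dbb$be -> last char: e
  5: edbb$b -> last char: b


BWT = bbd$eb


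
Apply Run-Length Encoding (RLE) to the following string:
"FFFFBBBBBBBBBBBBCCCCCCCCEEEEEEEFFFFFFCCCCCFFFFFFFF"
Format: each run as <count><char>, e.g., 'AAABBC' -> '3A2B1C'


Scanning runs left to right:
  i=0: run of 'F' x 4 -> '4F'
  i=4: run of 'B' x 12 -> '12B'
  i=16: run of 'C' x 8 -> '8C'
  i=24: run of 'E' x 7 -> '7E'
  i=31: run of 'F' x 6 -> '6F'
  i=37: run of 'C' x 5 -> '5C'
  i=42: run of 'F' x 8 -> '8F'

RLE = 4F12B8C7E6F5C8F


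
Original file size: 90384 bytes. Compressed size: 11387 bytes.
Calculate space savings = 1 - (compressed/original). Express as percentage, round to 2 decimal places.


ratio = compressed/original = 11387/90384 = 0.125985
savings = 1 - ratio = 1 - 0.125985 = 0.874015
as a percentage: 0.874015 * 100 = 87.4%

Space savings = 1 - 11387/90384 = 87.4%


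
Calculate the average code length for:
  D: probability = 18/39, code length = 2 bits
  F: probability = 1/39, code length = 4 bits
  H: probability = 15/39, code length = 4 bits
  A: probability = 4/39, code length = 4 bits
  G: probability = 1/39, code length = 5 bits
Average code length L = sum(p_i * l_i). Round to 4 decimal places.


Weighted contributions p_i * l_i:
  D: (18/39) * 2 = 36/39
  F: (1/39) * 4 = 4/39
  H: (15/39) * 4 = 60/39
  A: (4/39) * 4 = 16/39
  G: (1/39) * 5 = 5/39
Sum = (36 + 4 + 60 + 16 + 5)/39 = 121/39

L = 121/39 = 3.1026 bits/symbol


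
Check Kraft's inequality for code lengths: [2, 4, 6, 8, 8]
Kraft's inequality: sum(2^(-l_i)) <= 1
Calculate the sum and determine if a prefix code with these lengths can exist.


Sum = 2^(-2) + 2^(-4) + 2^(-6) + 2^(-8) + 2^(-8)
    = 0.25 + 0.0625 + 0.015625 + 0.00390625 + 0.00390625
    = 86/256 = 0.3359375
Since 0.3359375 <= 1, Kraft's inequality IS satisfied.
A prefix code with these lengths CAN exist.

Kraft sum = 0.3359375. Satisfied.


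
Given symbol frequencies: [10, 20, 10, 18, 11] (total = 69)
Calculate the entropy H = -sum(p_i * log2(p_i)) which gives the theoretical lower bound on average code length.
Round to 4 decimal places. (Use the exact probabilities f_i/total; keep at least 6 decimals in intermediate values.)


Per-symbol terms -p_i * log2(p_i) with p_i = f_i/69:
  p = 10/69 = 0.144928: log2(p) = -2.786596, -p*log2(p) = 0.403855
  p = 20/69 = 0.289855: log2(p) = -1.786596, -p*log2(p) = 0.517854
  p = 10/69 = 0.144928: log2(p) = -2.786596, -p*log2(p) = 0.403855
  p = 18/69 = 0.260870: log2(p) = -1.938599, -p*log2(p) = 0.505722
  p = 11/69 = 0.159420: log2(p) = -2.649093, -p*log2(p) = 0.422319
H = 0.403855 + 0.517854 + 0.403855 + 0.505722 + 0.422319 = 2.253605

H = 2.2536 bits/symbol


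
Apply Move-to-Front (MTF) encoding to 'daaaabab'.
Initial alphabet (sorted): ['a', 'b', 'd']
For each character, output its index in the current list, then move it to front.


MTF encoding:
'd': index 2 in ['a', 'b', 'd'] -> ['d', 'a', 'b']
'a': index 1 in ['d', 'a', 'b'] -> ['a', 'd', 'b']
'a': index 0 in ['a', 'd', 'b'] -> ['a', 'd', 'b']
'a': index 0 in ['a', 'd', 'b'] -> ['a', 'd', 'b']
'a': index 0 in ['a', 'd', 'b'] -> ['a', 'd', 'b']
'b': index 2 in ['a', 'd', 'b'] -> ['b', 'a', 'd']
'a': index 1 in ['b', 'a', 'd'] -> ['a', 'b', 'd']
'b': index 1 in ['a', 'b', 'd'] -> ['b', 'a', 'd']


Output: [2, 1, 0, 0, 0, 2, 1, 1]


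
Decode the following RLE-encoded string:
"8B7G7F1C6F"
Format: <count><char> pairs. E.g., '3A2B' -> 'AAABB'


Expanding each <count><char> pair:
  8B -> 'BBBBBBBB'
  7G -> 'GGGGGGG'
  7F -> 'FFFFFFF'
  1C -> 'C'
  6F -> 'FFFFFF'

Decoded = BBBBBBBBGGGGGGGFFFFFFFCFFFFFF


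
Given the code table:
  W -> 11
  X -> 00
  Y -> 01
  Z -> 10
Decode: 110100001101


Decoding:
11 -> W
01 -> Y
00 -> X
00 -> X
11 -> W
01 -> Y


Result: WYXXWY
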